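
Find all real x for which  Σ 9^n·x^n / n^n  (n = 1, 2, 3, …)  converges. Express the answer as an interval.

By the Cauchy root test, |a_n|^(1/n) = 9/n → 0.
Since the n-th root of |a_n| tends to 0, the series converges for all real x; R = ∞.

(−∞, ∞)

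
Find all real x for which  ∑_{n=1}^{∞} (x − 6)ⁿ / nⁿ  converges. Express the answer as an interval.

(−∞, ∞)

Applying the root test, |a_n|^(1/n) = 1/n → 0.
The limit is 0 for every x, so R = ∞.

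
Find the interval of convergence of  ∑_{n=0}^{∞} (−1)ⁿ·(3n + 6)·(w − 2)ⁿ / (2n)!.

(−∞, ∞)

Apply the ratio test: |a_{n+1}| / |a_n| = (3(n+1) + 6)/(3n + 6) · 1/[(2n+1)·(2n+2)], which tends to 0 as n → ∞.
Since the limit is 0 < 1 for every w, the series converges on all of ℝ and R = ∞.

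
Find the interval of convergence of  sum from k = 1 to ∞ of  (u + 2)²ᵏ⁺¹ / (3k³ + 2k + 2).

[-3, -1]

The ratio of consecutive coefficients is (3k³ + 2k + 2)/(3(k+1)³ + 2(k+1) + 2) → 1.
Writing y = (u + 2)², the series in y has radius 1, so |u + 2| < √(1) = 1 and R = 1.
Endpoint u = -1: absolute convergence follows by limit comparison with Σ 1/k³.
Endpoint u = -3: the terms are on the order of 1/k³, so the series converges absolutely by comparison with the p-series (p = 3 > 1).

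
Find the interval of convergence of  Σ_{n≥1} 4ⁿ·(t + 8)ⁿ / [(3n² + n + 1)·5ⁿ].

[-37/4, -27/4]

The ratio of consecutive coefficients is [(3n² + n + 1)/(3(n+1)² + (n+1) + 1)] · 4/5 → 4/5.
The series converges when 4/5 · |t + 8| < 1, giving R = 5/4.
When t = -27/4, absolute convergence follows by limit comparison with Σ 1/n².
When t = -37/4, the terms are on the order of 1/n², so the series converges absolutely by comparison with the p-series (p = 2 > 1).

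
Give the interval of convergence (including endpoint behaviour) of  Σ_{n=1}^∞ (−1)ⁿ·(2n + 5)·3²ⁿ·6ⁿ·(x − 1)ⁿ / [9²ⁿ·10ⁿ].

(-14, 16)

The ratio of consecutive coefficients is [(2(n+1) + 5)/(2n + 5)] · 9·6/(81·10) → 1/15.
Hence the series converges for |x − 1| < 1/(1/15) = 15, so the radius of convergence is 15.
When x = 16, the terms have absolute value of order n, which does not tend to 0, so the series diverges by the divergence test.
Endpoint x = -14: the terms have absolute value of order n, which does not tend to 0, so the series diverges by the divergence test.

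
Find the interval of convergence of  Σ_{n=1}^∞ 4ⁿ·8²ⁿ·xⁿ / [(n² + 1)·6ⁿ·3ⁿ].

[-9/128, 9/128]

Ratio test: |a_{n+1}/a_n| = [(n² + 1)/((n+1)² + 1)] · 4·64/(6·3) → 128/9 as n → ∞.
Convergence for |x| · 128/9 < 1, i.e. |x| < 9/128. So R = 9/128.
When x = 9/128, the series is dominated by a constant times Σ 1/n², which converges (p = 2 > 1).
At x = -9/128: the series is dominated by a constant times Σ 1/n², which converges (p = 2 > 1).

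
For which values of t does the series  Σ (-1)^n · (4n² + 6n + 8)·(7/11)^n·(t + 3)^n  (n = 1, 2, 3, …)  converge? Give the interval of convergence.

(-32/7, -10/7)

Apply the ratio test: |a_{n+1}| / |a_n| = [(4(n+1)² + 6(n+1) + 8)/(4n² + 6n + 8)] · 7/11, which tends to 7/11 as n → ∞.
Thus R = 1/(7/11) = 11/7.
Endpoint t = -10/7: the terms do not tend to 0, so the series diverges.
At t = -32/7: the terms do not tend to 0, so the series diverges.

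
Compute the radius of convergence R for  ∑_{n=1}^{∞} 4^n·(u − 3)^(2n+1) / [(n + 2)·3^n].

The ratio of consecutive coefficients is [(n + 2)/((n+1) + 2)] · 4/3 → 4/3.
Writing y = (u − 3)², the series in y has radius 3/4, so |u − 3| < √(3/4) and R = √3/2.

R = √3/2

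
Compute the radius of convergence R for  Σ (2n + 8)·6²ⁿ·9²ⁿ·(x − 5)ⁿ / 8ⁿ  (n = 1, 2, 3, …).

Ratio test: |a_{n+1}/a_n| = [(2(n+1) + 8)/(2n + 8)] · 36·81/8 → 729/2 as n → ∞.
The series converges when 729/2 · |x − 5| < 1, giving R = 2/729.

R = 2/729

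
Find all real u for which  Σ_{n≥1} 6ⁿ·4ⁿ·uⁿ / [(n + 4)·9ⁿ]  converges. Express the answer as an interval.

[-3/8, 3/8)

Apply the ratio test: |a_{n+1}| / |a_n| = [(n + 4)/((n+1) + 4)] · 6·4/9, which tends to 8/3 as n → ∞.
Convergence for |u| · 8/3 < 1, i.e. |u| < 3/8. So R = 3/8.
Endpoint u = 3/8: the terms behave like c/n; limit comparison with the harmonic series gives divergence.
Check u = -3/8: the terms alternate in sign and decrease monotonically to 0 in absolute value (size ~ c/n), so the alternating series test gives convergence.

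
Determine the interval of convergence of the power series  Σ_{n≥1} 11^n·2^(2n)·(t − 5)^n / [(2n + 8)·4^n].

[54/11, 56/11)

By the ratio test, |a_{n+1}/a_n| = [(2n + 8)/(2(n+1) + 8)] · 11·4/4 → 11.
The series converges when 11 · |t − 5| < 1, giving R = 1/11.
When t = 56/11, comparison with the harmonic series Σ 1/n shows the series diverges.
Check t = 54/11: convergence follows from the alternating series test (terms decrease monotonically to 0).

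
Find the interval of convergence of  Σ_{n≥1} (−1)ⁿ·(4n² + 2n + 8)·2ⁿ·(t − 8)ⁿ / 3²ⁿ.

(7/2, 25/2)

Ratio test: |a_{n+1}/a_n| = [(4(n+1)² + 2(n+1) + 8)/(4n² + 2n + 8)] · 2/9 → 2/9 as n → ∞.
Convergence for |t − 8| · 2/9 < 1, i.e. |t − 8| < 9/2. So R = 9/2.
At t = 25/2: the terms have absolute value of order n², which does not tend to 0, so the series diverges by the divergence test.
Endpoint t = 7/2: the terms have absolute value of order n², which does not tend to 0, so the series diverges by the divergence test.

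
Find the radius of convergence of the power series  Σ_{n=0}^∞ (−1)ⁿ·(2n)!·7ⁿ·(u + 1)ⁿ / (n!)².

The ratio of consecutive coefficients is (2n+1)·(2n+2)/(n+1)² · 7 → 28.
Thus R = 1/(28) = 1/28.

R = 1/28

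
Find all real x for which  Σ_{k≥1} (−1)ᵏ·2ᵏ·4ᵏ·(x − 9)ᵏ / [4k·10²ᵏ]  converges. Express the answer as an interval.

(-7/2, 43/2]

Ratio test: |a_{k+1}/a_k| = [4k/4(k+1)] · 2·4/100 → 2/25 as k → ∞.
Thus R = 1/(2/25) = 25/2.
Check x = 43/2: an alternating series whose terms decrease to 0 in absolute value, so it converges by the Leibniz criterion.
Check x = -7/2: comparison with the harmonic series Σ 1/k shows the series diverges.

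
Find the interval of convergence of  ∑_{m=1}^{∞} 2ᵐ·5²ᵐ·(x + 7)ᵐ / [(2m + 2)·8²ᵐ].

By the ratio test, |a_{m+1}/a_m| = [(2m + 2)/(2(m+1) + 2)] · 2·25/64 → 25/32.
Hence the series converges for |x + 7| < 1/(25/32) = 32/25, so the radius of convergence is 32/25.
Check x = -143/25: the terms behave like c/m; limit comparison with the harmonic series gives divergence.
When x = -207/25, an alternating series whose terms decrease to 0 in absolute value, so it converges by the Leibniz criterion.

[-207/25, -143/25)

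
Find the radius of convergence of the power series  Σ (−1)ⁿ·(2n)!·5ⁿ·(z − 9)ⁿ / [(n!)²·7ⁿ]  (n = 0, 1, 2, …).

R = 7/20

Apply the ratio test: |a_{n+1}| / |a_n| = (2n+1)·(2n+2)/(n+1)² · 5/7, which tends to 20/7 as n → ∞.
The series converges when 20/7 · |z − 9| < 1, giving R = 7/20.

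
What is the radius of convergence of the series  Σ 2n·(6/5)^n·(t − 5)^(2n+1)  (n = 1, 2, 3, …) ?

Apply the ratio test: |a_{n+1}| / |a_n| = [2(n+1)/2n] · 6/5, which tends to 6/5 as n → ∞.
Since the exponent of (t − 5) increases by 2 each term, convergence requires |t − 5|² < 5/6, hence R = √30/6.

R = √30/6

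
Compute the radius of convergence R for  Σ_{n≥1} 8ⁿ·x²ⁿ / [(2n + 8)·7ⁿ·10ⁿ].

R = √35/2

Apply the ratio test: |a_{n+1}| / |a_n| = [(2n + 8)/(2(n+1) + 8)] · 8/(7·10), which tends to 4/35 as n → ∞.
Since the exponent of x increases by 2 each term, convergence requires |x|² < 35/4, hence R = √35/2.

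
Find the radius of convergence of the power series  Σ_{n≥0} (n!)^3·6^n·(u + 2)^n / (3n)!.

Apply the ratio test: |a_{n+1}| / |a_n| = (n+1)³/[(3n+1)·(3n+2)·(3n+3)] · 6, which tends to 2/9 as n → ∞.
The series converges when 2/9 · |u + 2| < 1, giving R = 9/2.

R = 9/2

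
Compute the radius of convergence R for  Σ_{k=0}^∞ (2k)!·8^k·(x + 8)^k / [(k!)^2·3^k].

R = 3/32

Apply the ratio test: |a_{k+1}| / |a_k| = (2k+1)·(2k+2)/(k+1)² · 8/3, which tends to 32/3 as k → ∞.
The series converges when 32/3 · |x + 8| < 1, giving R = 3/32.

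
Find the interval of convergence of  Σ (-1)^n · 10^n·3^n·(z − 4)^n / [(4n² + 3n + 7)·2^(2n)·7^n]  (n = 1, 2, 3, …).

[46/15, 74/15]

Apply the ratio test: |a_{n+1}| / |a_n| = [(4n² + 3n + 7)/(4(n+1)² + 3(n+1) + 7)] · 10·3/(4·7), which tends to 15/14 as n → ∞.
Thus R = 1/(15/14) = 14/15.
Check z = 74/15: absolute convergence follows by limit comparison with Σ 1/n².
Endpoint z = 46/15: absolute convergence follows by limit comparison with Σ 1/n².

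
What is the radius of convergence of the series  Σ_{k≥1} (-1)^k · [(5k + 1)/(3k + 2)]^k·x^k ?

R = 3/5

By the Cauchy root test, |a_k|^(1/k) = (5k + 1)/(3k + 2) → 5/3.
Convergence for |x| · 5/3 < 1, i.e. |x| < 3/5. So R = 3/5.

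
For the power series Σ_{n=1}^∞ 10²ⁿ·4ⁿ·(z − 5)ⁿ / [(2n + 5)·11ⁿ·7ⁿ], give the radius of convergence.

R = 77/400

Apply the ratio test: |a_{n+1}| / |a_n| = [(2n + 5)/(2(n+1) + 5)] · 100·4/(11·7), which tends to 400/77 as n → ∞.
Thus R = 1/(400/77) = 77/400.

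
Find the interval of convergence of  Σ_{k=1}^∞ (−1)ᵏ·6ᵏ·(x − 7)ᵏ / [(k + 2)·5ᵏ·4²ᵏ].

Ratio test: |a_{k+1}/a_k| = [(k + 2)/((k+1) + 2)] · 6/(5·16) → 3/40 as k → ∞.
Convergence for |x − 7| · 3/40 < 1, i.e. |x − 7| < 40/3. So R = 40/3.
When x = 61/3, the terms alternate in sign and decrease monotonically to 0 in absolute value (size ~ c/k), so the alternating series test gives convergence.
Endpoint x = -19/3: the terms behave like c/k; limit comparison with the harmonic series gives divergence.

(-19/3, 61/3]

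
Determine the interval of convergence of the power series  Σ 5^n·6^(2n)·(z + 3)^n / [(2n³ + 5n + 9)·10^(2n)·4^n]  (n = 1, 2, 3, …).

The ratio of consecutive coefficients is [(2n³ + 5n + 9)/(2(n+1)³ + 5(n+1) + 9)] · 5·36/(100·4) → 9/20.
Convergence for |z + 3| · 9/20 < 1, i.e. |z + 3| < 20/9. So R = 20/9.
At z = -7/9: the series is dominated by a constant times Σ 1/n³, which converges (p = 3 > 1).
When z = -47/9, the series is dominated by a constant times Σ 1/n³, which converges (p = 3 > 1).

[-47/9, -7/9]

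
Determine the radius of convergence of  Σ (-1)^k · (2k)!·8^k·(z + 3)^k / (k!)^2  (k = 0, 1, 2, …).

The ratio of consecutive coefficients is (2k+1)·(2k+2)/(k+1)² · 8 → 32.
Hence the series converges for |z + 3| < 1/(32) = 1/32, so the radius of convergence is 1/32.

R = 1/32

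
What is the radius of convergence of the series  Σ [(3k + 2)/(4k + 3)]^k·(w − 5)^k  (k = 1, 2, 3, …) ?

Applying the root test, |a_k|^(1/k) = (3k + 2)/(4k + 3) → 3/4.
Thus R = 1/(3/4) = 4/3.

R = 4/3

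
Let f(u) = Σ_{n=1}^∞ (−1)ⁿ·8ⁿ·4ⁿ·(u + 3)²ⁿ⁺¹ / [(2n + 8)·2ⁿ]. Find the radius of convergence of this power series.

Apply the ratio test: |a_{n+1}| / |a_n| = [(2n + 8)/(2(n+1) + 8)] · 8·4/2, which tends to 16 as n → ∞.
Since the exponent of (u + 3) increases by 2 each term, convergence requires |u + 3|² < 1/16, hence R = 1/4.

R = 1/4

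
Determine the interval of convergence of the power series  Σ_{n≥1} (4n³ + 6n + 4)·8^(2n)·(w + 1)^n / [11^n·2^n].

By the ratio test, |a_{n+1}/a_n| = [(4(n+1)³ + 6(n+1) + 4)/(4n³ + 6n + 4)] · 64/(11·2) → 32/11.
The series converges when 32/11 · |w + 1| < 1, giving R = 11/32.
At w = -21/32: the n-th term does not approach 0; divergence by the term test.
When w = -43/32, the terms do not tend to 0, so the series diverges.

(-43/32, -21/32)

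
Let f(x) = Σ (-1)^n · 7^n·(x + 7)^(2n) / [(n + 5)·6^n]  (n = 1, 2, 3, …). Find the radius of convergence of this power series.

The ratio of consecutive coefficients is [(n + 5)/((n+1) + 5)] · 7/6 → 7/6.
Successive powers of (x + 7) differ by 2, so the series converges when |x + 7|² · 7/6 < 1, i.e. |x + 7| < √(6/7). So R = √42/7.

R = √42/7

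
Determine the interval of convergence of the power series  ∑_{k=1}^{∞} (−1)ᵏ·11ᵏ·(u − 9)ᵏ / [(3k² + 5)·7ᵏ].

The ratio of consecutive coefficients is [(3k² + 5)/(3(k+1)² + 5)] · 11/7 → 11/7.
The series converges when 11/7 · |u − 9| < 1, giving R = 7/11.
Endpoint u = 106/11: the terms are on the order of 1/k², so the series converges absolutely by comparison with the p-series (p = 2 > 1).
Check u = 92/11: absolute convergence follows by limit comparison with Σ 1/k².

[92/11, 106/11]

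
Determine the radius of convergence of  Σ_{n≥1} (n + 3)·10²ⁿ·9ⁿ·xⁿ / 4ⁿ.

Apply the ratio test: |a_{n+1}| / |a_n| = [((n+1) + 3)/(n + 3)] · 100·9/4, which tends to 225 as n → ∞.
Thus R = 1/(225) = 1/225.

R = 1/225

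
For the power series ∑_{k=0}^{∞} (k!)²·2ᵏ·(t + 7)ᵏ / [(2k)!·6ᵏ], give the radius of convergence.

The ratio of consecutive coefficients is (k+1)²/[(2k+1)·(2k+2)] · 2/6 → 1/12.
The series converges when 1/12 · |t + 7| < 1, giving R = 12.

R = 12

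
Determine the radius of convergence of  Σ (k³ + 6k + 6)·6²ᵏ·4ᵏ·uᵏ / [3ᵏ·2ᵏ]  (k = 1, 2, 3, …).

By the ratio test, |a_{k+1}/a_k| = [((k+1)³ + 6(k+1) + 6)/(k³ + 6k + 6)] · 36·4/(3·2) → 24.
Convergence for |u| · 24 < 1, i.e. |u| < 1/24. So R = 1/24.

R = 1/24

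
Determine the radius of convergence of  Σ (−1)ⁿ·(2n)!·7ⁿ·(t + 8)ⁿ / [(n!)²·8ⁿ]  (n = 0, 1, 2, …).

R = 2/7

By the ratio test, |a_{n+1}/a_n| = (2n+1)·(2n+2)/(n+1)² · 7/8 → 7/2.
Thus R = 1/(7/2) = 2/7.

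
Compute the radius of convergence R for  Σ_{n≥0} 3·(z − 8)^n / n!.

R = ∞

The ratio of consecutive coefficients is 3/3 · 1/(n+1) → 0.
The limit is 0, so the series converges for all z; R = ∞.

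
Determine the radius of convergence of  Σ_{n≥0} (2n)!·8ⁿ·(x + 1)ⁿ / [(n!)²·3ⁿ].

R = 3/32

By the ratio test, |a_{n+1}/a_n| = (2n+1)·(2n+2)/(n+1)² · 8/3 → 32/3.
The series converges when 32/3 · |x + 1| < 1, giving R = 3/32.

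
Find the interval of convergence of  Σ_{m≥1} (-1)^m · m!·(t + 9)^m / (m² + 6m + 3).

By the ratio test, |a_{m+1}/a_m| = (m+1) · (m² + 6m + 3)/((m+1)² + 6(m+1) + 3) → ∞.
Since the ratio → ∞, the series diverges for every t ≠ -9, and R = 0.

{-9}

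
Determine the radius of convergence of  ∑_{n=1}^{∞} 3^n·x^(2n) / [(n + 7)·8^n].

R = 2√6/3

Ratio test: |a_{n+1}/a_n| = [(n + 7)/((n+1) + 7)] · 3/8 → 3/8 as n → ∞.
Writing y = x², the series in y has radius 8/3, so |x| < √(8/3) and R = 2√6/3.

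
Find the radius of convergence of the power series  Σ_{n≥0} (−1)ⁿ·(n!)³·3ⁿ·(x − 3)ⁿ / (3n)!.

Ratio test: |a_{n+1}/a_n| = (n+1)³/[(3n+1)·(3n+2)·(3n+3)] · 3 → 1/9 as n → ∞.
The series converges when 1/9 · |x − 3| < 1, giving R = 9.

R = 9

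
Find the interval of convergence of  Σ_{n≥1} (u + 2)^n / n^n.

Root test: |a_n|^(1/n) = 1/n → 0.
The limit is 0 for every u, so R = ∞.

(−∞, ∞)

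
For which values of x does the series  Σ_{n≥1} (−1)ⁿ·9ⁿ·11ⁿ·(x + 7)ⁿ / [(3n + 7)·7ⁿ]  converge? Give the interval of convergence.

(-700/99, -686/99]

Apply the ratio test: |a_{n+1}| / |a_n| = [(3n + 7)/(3(n+1) + 7)] · 9·11/7, which tends to 99/7 as n → ∞.
The series converges when 99/7 · |x + 7| < 1, giving R = 7/99.
When x = -686/99, an alternating series whose terms decrease to 0 in absolute value, so it converges by the Leibniz criterion.
At x = -700/99: the terms behave like c/n; limit comparison with the harmonic series gives divergence.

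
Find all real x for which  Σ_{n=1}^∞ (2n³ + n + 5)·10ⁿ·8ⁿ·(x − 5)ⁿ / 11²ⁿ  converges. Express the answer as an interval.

The ratio of consecutive coefficients is [(2(n+1)³ + (n+1) + 5)/(2n³ + n + 5)] · 10·8/121 → 80/121.
Convergence for |x − 5| · 80/121 < 1, i.e. |x − 5| < 121/80. So R = 121/80.
Endpoint x = 521/80: the n-th term does not approach 0; divergence by the term test.
When x = 279/80, the terms have absolute value of order n³, which does not tend to 0, so the series diverges by the divergence test.

(279/80, 521/80)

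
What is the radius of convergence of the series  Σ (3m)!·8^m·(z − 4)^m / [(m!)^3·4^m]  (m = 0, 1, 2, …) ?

By the ratio test, |a_{m+1}/a_m| = (3m+1)·(3m+2)·(3m+3)/(m+1)³ · 8/4 → 54.
Thus R = 1/(54) = 1/54.

R = 1/54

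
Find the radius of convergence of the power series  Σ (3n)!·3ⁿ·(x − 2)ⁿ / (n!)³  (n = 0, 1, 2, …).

R = 1/81

Ratio test: |a_{n+1}/a_n| = (3n+1)·(3n+2)·(3n+3)/(n+1)³ · 3 → 81 as n → ∞.
Convergence for |x − 2| · 81 < 1, i.e. |x − 2| < 1/81. So R = 1/81.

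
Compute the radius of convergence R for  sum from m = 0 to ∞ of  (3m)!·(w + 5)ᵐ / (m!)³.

R = 1/27

Ratio test: |a_{m+1}/a_m| = (3m+1)·(3m+2)·(3m+3)/(m+1)³ → 27 as m → ∞.
Thus R = 1/(27) = 1/27.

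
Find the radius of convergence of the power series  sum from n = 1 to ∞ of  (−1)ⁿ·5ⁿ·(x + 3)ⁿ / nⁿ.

Applying the root test, |a_n|^(1/n) = 5/n → 0.
The limit is 0 for every x, so R = ∞.

R = ∞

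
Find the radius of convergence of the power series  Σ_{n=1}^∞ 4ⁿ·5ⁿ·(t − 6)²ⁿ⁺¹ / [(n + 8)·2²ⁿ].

R = √5/5

By the ratio test, |a_{n+1}/a_n| = [(n + 8)/((n+1) + 8)] · 4·5/4 → 5.
Since the exponent of (t − 6) increases by 2 each term, convergence requires |t − 6|² < 1/5, hence R = √5/5.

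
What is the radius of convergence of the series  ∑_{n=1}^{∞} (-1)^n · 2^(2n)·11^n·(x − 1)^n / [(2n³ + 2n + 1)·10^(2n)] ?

R = 25/11

The ratio of consecutive coefficients is [(2n³ + 2n + 1)/(2(n+1)³ + 2(n+1) + 1)] · 4·11/100 → 11/25.
The series converges when 11/25 · |x − 1| < 1, giving R = 25/11.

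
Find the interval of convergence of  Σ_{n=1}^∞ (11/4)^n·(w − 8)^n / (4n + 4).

[84/11, 92/11)

The ratio of consecutive coefficients is [(4n + 4)/(4(n+1) + 4)] · 11/4 → 11/4.
Convergence for |w − 8| · 11/4 < 1, i.e. |w − 8| < 4/11. So R = 4/11.
Check w = 92/11: comparison with the harmonic series Σ 1/n shows the series diverges.
At w = 84/11: convergence follows from the alternating series test (terms decrease monotonically to 0).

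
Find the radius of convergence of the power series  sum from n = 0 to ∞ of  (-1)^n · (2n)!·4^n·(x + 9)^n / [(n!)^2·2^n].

R = 1/8

The ratio of consecutive coefficients is (2n+1)·(2n+2)/(n+1)² · 4/2 → 8.
Thus R = 1/(8) = 1/8.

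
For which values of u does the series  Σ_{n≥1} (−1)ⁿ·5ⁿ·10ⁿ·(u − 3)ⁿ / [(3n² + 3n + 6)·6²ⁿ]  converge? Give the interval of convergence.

[57/25, 93/25]

Apply the ratio test: |a_{n+1}| / |a_n| = [(3n² + 3n + 6)/(3(n+1)² + 3(n+1) + 6)] · 5·10/36, which tends to 25/18 as n → ∞.
The series converges when 25/18 · |u − 3| < 1, giving R = 18/25.
Endpoint u = 93/25: absolute convergence follows by limit comparison with Σ 1/n².
Endpoint u = 57/25: the series is dominated by a constant times Σ 1/n², which converges (p = 2 > 1).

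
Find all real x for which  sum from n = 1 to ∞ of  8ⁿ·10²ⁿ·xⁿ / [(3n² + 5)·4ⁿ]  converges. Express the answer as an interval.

[-1/200, 1/200]

The ratio of consecutive coefficients is [(3n² + 5)/(3(n+1)² + 5)] · 8·100/4 → 200.
The series converges when 200 · |x| < 1, giving R = 1/200.
When x = 1/200, the series is dominated by a constant times Σ 1/n², which converges (p = 2 > 1).
Check x = -1/200: the series is dominated by a constant times Σ 1/n², which converges (p = 2 > 1).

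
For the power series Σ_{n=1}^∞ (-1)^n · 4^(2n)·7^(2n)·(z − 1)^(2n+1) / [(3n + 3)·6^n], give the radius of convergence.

R = √6/28

By the ratio test, |a_{n+1}/a_n| = [(3n + 3)/(3(n+1) + 3)] · 16·49/6 → 392/3.
Since the exponent of (z − 1) increases by 2 each term, convergence requires |z − 1|² < 3/392, hence R = √6/28.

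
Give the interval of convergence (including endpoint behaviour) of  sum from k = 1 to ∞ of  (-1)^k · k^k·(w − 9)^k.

By the Cauchy root test, |a_k|^(1/k) = k → ∞.
Since the k-th root of |a_k| is unbounded, the series converges only at w = 9; R = 0.

{9}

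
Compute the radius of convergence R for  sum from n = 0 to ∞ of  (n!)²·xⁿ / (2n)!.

R = 4

Apply the ratio test: |a_{n+1}| / |a_n| = (n+1)²/[(2n+1)·(2n+2)], which tends to 1/4 as n → ∞.
Hence the series converges for |x| < 1/(1/4) = 4, so the radius of convergence is 4.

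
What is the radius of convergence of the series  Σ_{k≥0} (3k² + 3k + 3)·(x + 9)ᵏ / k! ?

R = ∞

Apply the ratio test: |a_{k+1}| / |a_k| = (3(k+1)² + 3(k+1) + 3)/(3k² + 3k + 3) · 1/(k+1), which tends to 0 as k → ∞.
The limit is 0, so the series converges for all x; R = ∞.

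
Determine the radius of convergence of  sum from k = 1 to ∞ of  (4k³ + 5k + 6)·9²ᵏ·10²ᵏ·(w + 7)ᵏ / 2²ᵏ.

R = 1/2025

Ratio test: |a_{k+1}/a_k| = [(4(k+1)³ + 5(k+1) + 6)/(4k³ + 5k + 6)] · 81·100/4 → 2025 as k → ∞.
Convergence for |w + 7| · 2025 < 1, i.e. |w + 7| < 1/2025. So R = 1/2025.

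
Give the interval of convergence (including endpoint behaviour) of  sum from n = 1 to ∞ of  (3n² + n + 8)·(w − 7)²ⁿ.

Ratio test: |a_{n+1}/a_n| = (3(n+1)² + (n+1) + 8)/(3n² + n + 8) → 1 as n → ∞.
Writing y = (w − 7)², the series in y has radius 1, so |w − 7| < √(1) = 1 and R = 1.
Check w = 8: the terms have absolute value of order n², which does not tend to 0, so the series diverges by the divergence test.
Check w = 6: the n-th term does not approach 0; divergence by the term test.

(6, 8)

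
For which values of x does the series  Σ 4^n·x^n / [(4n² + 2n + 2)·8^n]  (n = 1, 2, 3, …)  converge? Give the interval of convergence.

Ratio test: |a_{n+1}/a_n| = [(4n² + 2n + 2)/(4(n+1)² + 2(n+1) + 2)] · 4/8 → 1/2 as n → ∞.
Convergence for |x| · 1/2 < 1, i.e. |x| < 2. So R = 2.
When x = 2, the series is dominated by a constant times Σ 1/n², which converges (p = 2 > 1).
Endpoint x = -2: absolute convergence follows by limit comparison with Σ 1/n².

[-2, 2]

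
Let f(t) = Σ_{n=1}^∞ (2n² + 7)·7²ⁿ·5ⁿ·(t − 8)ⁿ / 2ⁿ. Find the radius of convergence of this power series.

R = 2/245

Ratio test: |a_{n+1}/a_n| = [(2(n+1)² + 7)/(2n² + 7)] · 49·5/2 → 245/2 as n → ∞.
The series converges when 245/2 · |t − 8| < 1, giving R = 2/245.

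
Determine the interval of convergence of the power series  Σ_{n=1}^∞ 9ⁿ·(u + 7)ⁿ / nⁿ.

(−∞, ∞)

By the Cauchy root test, |a_n|^(1/n) = 9/n → 0.
Since the n-th root of |a_n| tends to 0, the series converges for all real u; R = ∞.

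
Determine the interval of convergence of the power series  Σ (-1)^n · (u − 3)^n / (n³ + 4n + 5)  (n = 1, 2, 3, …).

[2, 4]

By the ratio test, |a_{n+1}/a_n| = (n³ + 4n + 5)/((n+1)³ + 4(n+1) + 5) → 1.
Hence R = 1.
When u = 4, absolute convergence follows by limit comparison with Σ 1/n³.
Endpoint u = 2: the terms are on the order of 1/n³, so the series converges absolutely by comparison with the p-series (p = 3 > 1).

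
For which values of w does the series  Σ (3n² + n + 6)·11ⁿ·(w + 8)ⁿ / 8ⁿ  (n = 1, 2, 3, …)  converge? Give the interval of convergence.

The ratio of consecutive coefficients is [(3(n+1)² + (n+1) + 6)/(3n² + n + 6)] · 11/8 → 11/8.
The series converges when 11/8 · |w + 8| < 1, giving R = 8/11.
Endpoint w = -80/11: the n-th term does not approach 0; divergence by the term test.
Check w = -96/11: the n-th term does not approach 0; divergence by the term test.

(-96/11, -80/11)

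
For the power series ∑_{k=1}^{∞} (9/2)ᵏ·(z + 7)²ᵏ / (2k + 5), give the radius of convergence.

Ratio test: |a_{k+1}/a_k| = [(2k + 5)/(2(k+1) + 5)] · 9/2 → 9/2 as k → ∞.
Since the exponent of (z + 7) increases by 2 each term, convergence requires |z + 7|² < 2/9, hence R = √2/3.

R = √2/3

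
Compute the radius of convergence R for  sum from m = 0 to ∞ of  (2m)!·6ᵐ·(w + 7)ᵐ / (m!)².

The ratio of consecutive coefficients is (2m+1)·(2m+2)/(m+1)² · 6 → 24.
The series converges when 24 · |w + 7| < 1, giving R = 1/24.

R = 1/24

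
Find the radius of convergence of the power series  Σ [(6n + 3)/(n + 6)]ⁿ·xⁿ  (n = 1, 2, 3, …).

Applying the root test, |a_n|^(1/n) = (6n + 3)/(n + 6) → 6.
Thus R = 1/(6) = 1/6.

R = 1/6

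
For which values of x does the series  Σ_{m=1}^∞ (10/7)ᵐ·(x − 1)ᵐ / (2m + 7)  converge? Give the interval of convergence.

Ratio test: |a_{m+1}/a_m| = [(2m + 7)/(2(m+1) + 7)] · 10/7 → 10/7 as m → ∞.
Convergence for |x − 1| · 10/7 < 1, i.e. |x − 1| < 7/10. So R = 7/10.
At x = 17/10: the terms behave like c/m; limit comparison with the harmonic series gives divergence.
At x = 3/10: the terms alternate in sign and decrease monotonically to 0 in absolute value (size ~ c/m), so the alternating series test gives convergence.

[3/10, 17/10)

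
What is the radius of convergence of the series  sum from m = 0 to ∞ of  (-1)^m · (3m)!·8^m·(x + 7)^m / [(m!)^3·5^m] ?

R = 5/216

By the ratio test, |a_{m+1}/a_m| = (3m+1)·(3m+2)·(3m+3)/(m+1)³ · 8/5 → 216/5.
Thus R = 1/(216/5) = 5/216.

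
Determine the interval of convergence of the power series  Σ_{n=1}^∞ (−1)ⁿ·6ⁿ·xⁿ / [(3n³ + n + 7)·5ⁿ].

[-5/6, 5/6]

The ratio of consecutive coefficients is [(3n³ + n + 7)/(3(n+1)³ + (n+1) + 7)] · 6/5 → 6/5.
Hence the series converges for |x| < 1/(6/5) = 5/6, so the radius of convergence is 5/6.
When x = 5/6, the terms are on the order of 1/n³, so the series converges absolutely by comparison with the p-series (p = 3 > 1).
Check x = -5/6: the terms are on the order of 1/n³, so the series converges absolutely by comparison with the p-series (p = 3 > 1).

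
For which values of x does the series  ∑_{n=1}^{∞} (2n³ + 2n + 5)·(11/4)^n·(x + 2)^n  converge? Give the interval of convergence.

Apply the ratio test: |a_{n+1}| / |a_n| = [(2(n+1)³ + 2(n+1) + 5)/(2n³ + 2n + 5)] · 11/4, which tends to 11/4 as n → ∞.
Convergence for |x + 2| · 11/4 < 1, i.e. |x + 2| < 4/11. So R = 4/11.
Check x = -18/11: the terms have absolute value of order n³, which does not tend to 0, so the series diverges by the divergence test.
When x = -26/11, the terms do not tend to 0, so the series diverges.

(-26/11, -18/11)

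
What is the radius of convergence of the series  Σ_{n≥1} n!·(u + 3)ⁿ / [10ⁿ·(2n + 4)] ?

Ratio test: |a_{n+1}/a_n| = (n+1) · 1/10 · (2n + 4)/(2(n+1) + 4) → ∞ as n → ∞.
The terms grow without bound for any (u + 3) ≠ 0, so R = 0 (convergence only at u = -3).

R = 0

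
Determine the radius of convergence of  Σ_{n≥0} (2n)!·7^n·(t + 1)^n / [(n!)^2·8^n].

By the ratio test, |a_{n+1}/a_n| = (2n+1)·(2n+2)/(n+1)² · 7/8 → 7/2.
Thus R = 1/(7/2) = 2/7.

R = 2/7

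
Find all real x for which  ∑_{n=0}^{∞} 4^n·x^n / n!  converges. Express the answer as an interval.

Apply the ratio test: |a_{n+1}| / |a_n| = 4 · 1/(n+1), which tends to 0 as n → ∞.
Since the limit is 0 < 1 for every x, the series converges on all of ℝ and R = ∞.

(−∞, ∞)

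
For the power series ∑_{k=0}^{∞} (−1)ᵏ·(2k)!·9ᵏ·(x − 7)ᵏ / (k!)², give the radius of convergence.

R = 1/36

By the ratio test, |a_{k+1}/a_k| = (2k+1)·(2k+2)/(k+1)² · 9 → 36.
The series converges when 36 · |x − 7| < 1, giving R = 1/36.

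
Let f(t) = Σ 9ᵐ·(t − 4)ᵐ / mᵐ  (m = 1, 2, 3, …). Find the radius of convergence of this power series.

R = ∞

Root test: |a_m|^(1/m) = 9/m → 0.
Since the m-th root of |a_m| tends to 0, the series converges for all real t; R = ∞.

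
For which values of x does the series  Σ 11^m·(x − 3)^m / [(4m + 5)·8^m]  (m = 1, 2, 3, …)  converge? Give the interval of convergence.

Apply the ratio test: |a_{m+1}| / |a_m| = [(4m + 5)/(4(m+1) + 5)] · 11/8, which tends to 11/8 as m → ∞.
The series converges when 11/8 · |x − 3| < 1, giving R = 8/11.
Check x = 41/11: the terms are asymptotic to a nonzero constant times 1/m, so the series diverges by limit comparison with Σ 1/m.
Check x = 25/11: the terms alternate in sign and decrease monotonically to 0 in absolute value (size ~ c/m), so the alternating series test gives convergence.

[25/11, 41/11)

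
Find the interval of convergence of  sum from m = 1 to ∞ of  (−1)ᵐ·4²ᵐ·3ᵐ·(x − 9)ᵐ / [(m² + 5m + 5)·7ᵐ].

[425/48, 439/48]

Apply the ratio test: |a_{m+1}| / |a_m| = [(m² + 5m + 5)/((m+1)² + 5(m+1) + 5)] · 16·3/7, which tends to 48/7 as m → ∞.
Convergence for |x − 9| · 48/7 < 1, i.e. |x − 9| < 7/48. So R = 7/48.
Check x = 439/48: the terms are on the order of 1/m², so the series converges absolutely by comparison with the p-series (p = 2 > 1).
When x = 425/48, the series is dominated by a constant times Σ 1/m², which converges (p = 2 > 1).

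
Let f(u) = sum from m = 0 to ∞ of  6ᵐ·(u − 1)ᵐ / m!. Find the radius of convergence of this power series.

R = ∞

The ratio of consecutive coefficients is 6 · 1/(m+1) → 0.
Since the limit is 0 < 1 for every u, the series converges on all of ℝ and R = ∞.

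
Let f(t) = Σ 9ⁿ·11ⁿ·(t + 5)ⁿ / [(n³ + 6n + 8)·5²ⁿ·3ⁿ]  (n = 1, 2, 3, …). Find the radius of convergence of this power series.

R = 25/33

By the ratio test, |a_{n+1}/a_n| = [(n³ + 6n + 8)/((n+1)³ + 6(n+1) + 8)] · 9·11/(25·3) → 33/25.
The series converges when 33/25 · |t + 5| < 1, giving R = 25/33.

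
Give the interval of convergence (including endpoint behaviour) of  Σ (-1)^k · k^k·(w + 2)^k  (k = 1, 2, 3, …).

{-2}

Root test: |a_k|^(1/k) = k → ∞.
Since the k-th root of |a_k| is unbounded, the series converges only at w = -2; R = 0.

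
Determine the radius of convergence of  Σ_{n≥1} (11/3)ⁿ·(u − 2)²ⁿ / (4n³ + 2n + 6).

R = √33/11

The ratio of consecutive coefficients is [(4n³ + 2n + 6)/(4(n+1)³ + 2(n+1) + 6)] · 11/3 → 11/3.
Since the exponent of (u − 2) increases by 2 each term, convergence requires |u − 2|² < 3/11, hence R = √33/11.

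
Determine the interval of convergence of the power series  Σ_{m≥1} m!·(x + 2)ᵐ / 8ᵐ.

The ratio of consecutive coefficients is (m+1) · 1/8 → ∞.
The ratio grows without bound, so the series diverges whenever (x + 2) ≠ 0; it converges only at x = -2. R = 0.

{-2}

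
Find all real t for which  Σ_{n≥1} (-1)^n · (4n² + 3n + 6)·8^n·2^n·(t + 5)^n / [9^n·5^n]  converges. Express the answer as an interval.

(-125/16, -35/16)

Ratio test: |a_{n+1}/a_n| = [(4(n+1)² + 3(n+1) + 6)/(4n² + 3n + 6)] · 8·2/(9·5) → 16/45 as n → ∞.
Thus R = 1/(16/45) = 45/16.
Check t = -35/16: the terms have absolute value of order n², which does not tend to 0, so the series diverges by the divergence test.
When t = -125/16, the terms have absolute value of order n², which does not tend to 0, so the series diverges by the divergence test.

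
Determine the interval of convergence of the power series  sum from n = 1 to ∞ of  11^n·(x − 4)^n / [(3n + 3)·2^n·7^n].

[30/11, 58/11)

The ratio of consecutive coefficients is [(3n + 3)/(3(n+1) + 3)] · 11/(2·7) → 11/14.
Convergence for |x − 4| · 11/14 < 1, i.e. |x − 4| < 14/11. So R = 14/11.
When x = 58/11, comparison with the harmonic series Σ 1/n shows the series diverges.
When x = 30/11, an alternating series whose terms decrease to 0 in absolute value, so it converges by the Leibniz criterion.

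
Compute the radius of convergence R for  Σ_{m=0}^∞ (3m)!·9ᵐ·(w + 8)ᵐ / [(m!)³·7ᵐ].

Ratio test: |a_{m+1}/a_m| = (3m+1)·(3m+2)·(3m+3)/(m+1)³ · 9/7 → 243/7 as m → ∞.
Thus R = 1/(243/7) = 7/243.

R = 7/243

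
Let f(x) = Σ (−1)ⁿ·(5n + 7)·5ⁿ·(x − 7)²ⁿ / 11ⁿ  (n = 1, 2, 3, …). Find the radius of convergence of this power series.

R = √55/5

Ratio test: |a_{n+1}/a_n| = [(5(n+1) + 7)/(5n + 7)] · 5/11 → 5/11 as n → ∞.
Since the exponent of (x − 7) increases by 2 each term, convergence requires |x − 7|² < 11/5, hence R = √55/5.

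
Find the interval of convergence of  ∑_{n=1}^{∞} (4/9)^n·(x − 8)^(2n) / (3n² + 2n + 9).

The ratio of consecutive coefficients is [(3n² + 2n + 9)/(3(n+1)² + 2(n+1) + 9)] · 4/9 → 4/9.
Successive powers of (x − 8) differ by 2, so the series converges when |x − 8|² · 4/9 < 1, i.e. |x − 8| < √(9/4) = 3/2. So R = 3/2.
Endpoint x = 19/2: absolute convergence follows by limit comparison with Σ 1/n².
When x = 13/2, the series is dominated by a constant times Σ 1/n², which converges (p = 2 > 1).

[13/2, 19/2]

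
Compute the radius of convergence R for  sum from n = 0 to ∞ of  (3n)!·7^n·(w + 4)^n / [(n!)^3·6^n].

R = 2/63

The ratio of consecutive coefficients is (3n+1)·(3n+2)·(3n+3)/(n+1)³ · 7/6 → 63/2.
Hence the series converges for |w + 4| < 1/(63/2) = 2/63, so the radius of convergence is 2/63.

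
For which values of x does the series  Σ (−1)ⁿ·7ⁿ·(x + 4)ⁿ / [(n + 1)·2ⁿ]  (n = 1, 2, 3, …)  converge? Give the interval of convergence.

The ratio of consecutive coefficients is [(n + 1)/((n+1) + 1)] · 7/2 → 7/2.
Convergence for |x + 4| · 7/2 < 1, i.e. |x + 4| < 2/7. So R = 2/7.
Check x = -26/7: convergence follows from the alternating series test (terms decrease monotonically to 0).
At x = -30/7: the terms behave like c/n; limit comparison with the harmonic series gives divergence.

(-30/7, -26/7]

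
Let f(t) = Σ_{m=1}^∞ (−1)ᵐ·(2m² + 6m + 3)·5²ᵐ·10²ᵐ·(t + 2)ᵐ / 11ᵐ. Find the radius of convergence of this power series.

R = 11/2500

The ratio of consecutive coefficients is [(2(m+1)² + 6(m+1) + 3)/(2m² + 6m + 3)] · 25·100/11 → 2500/11.
Convergence for |t + 2| · 2500/11 < 1, i.e. |t + 2| < 11/2500. So R = 11/2500.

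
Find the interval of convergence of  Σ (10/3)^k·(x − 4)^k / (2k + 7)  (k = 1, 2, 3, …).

By the ratio test, |a_{k+1}/a_k| = [(2k + 7)/(2(k+1) + 7)] · 10/3 → 10/3.
The series converges when 10/3 · |x − 4| < 1, giving R = 3/10.
At x = 43/10: the terms are asymptotic to a nonzero constant times 1/k, so the series diverges by limit comparison with Σ 1/k.
Endpoint x = 37/10: convergence follows from the alternating series test (terms decrease monotonically to 0).

[37/10, 43/10)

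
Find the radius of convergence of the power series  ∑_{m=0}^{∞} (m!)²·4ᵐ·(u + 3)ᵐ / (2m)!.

R = 1

Ratio test: |a_{m+1}/a_m| = (m+1)²/[(2m+1)·(2m+2)] · 4 → 1 as m → ∞.
So the series converges when |u + 3| < 1 and diverges when |u + 3| > 1; R = 1.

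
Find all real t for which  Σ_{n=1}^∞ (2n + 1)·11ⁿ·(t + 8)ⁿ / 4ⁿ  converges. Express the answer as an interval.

(-92/11, -84/11)

Ratio test: |a_{n+1}/a_n| = [(2(n+1) + 1)/(2n + 1)] · 11/4 → 11/4 as n → ∞.
Thus R = 1/(11/4) = 4/11.
Endpoint t = -84/11: the terms do not tend to 0, so the series diverges.
Endpoint t = -92/11: the terms have absolute value of order n, which does not tend to 0, so the series diverges by the divergence test.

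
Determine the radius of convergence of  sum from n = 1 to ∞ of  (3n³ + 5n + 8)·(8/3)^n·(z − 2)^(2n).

Ratio test: |a_{n+1}/a_n| = [(3(n+1)³ + 5(n+1) + 8)/(3n³ + 5n + 8)] · 8/3 → 8/3 as n → ∞.
Successive powers of (z − 2) differ by 2, so the series converges when |z − 2|² · 8/3 < 1, i.e. |z − 2| < √(3/8). So R = √6/4.

R = √6/4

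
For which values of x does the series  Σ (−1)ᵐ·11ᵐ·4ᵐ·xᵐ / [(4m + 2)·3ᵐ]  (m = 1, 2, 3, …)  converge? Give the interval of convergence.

Ratio test: |a_{m+1}/a_m| = [(4m + 2)/(4(m+1) + 2)] · 11·4/3 → 44/3 as m → ∞.
Thus R = 1/(44/3) = 3/44.
Endpoint x = 3/44: an alternating series whose terms decrease to 0 in absolute value, so it converges by the Leibniz criterion.
Check x = -3/44: comparison with the harmonic series Σ 1/m shows the series diverges.

(-3/44, 3/44]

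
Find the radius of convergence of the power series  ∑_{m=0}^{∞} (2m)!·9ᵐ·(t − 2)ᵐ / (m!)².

R = 1/36

By the ratio test, |a_{m+1}/a_m| = (2m+1)·(2m+2)/(m+1)² · 9 → 36.
Hence the series converges for |t − 2| < 1/(36) = 1/36, so the radius of convergence is 1/36.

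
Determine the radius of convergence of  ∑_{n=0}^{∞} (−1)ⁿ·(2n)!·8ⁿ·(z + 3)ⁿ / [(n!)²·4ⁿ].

R = 1/8

By the ratio test, |a_{n+1}/a_n| = (2n+1)·(2n+2)/(n+1)² · 8/4 → 8.
Thus R = 1/(8) = 1/8.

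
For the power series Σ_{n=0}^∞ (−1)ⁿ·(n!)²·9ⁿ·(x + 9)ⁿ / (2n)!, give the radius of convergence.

The ratio of consecutive coefficients is (n+1)²/[(2n+1)·(2n+2)] · 9 → 9/4.
Thus R = 1/(9/4) = 4/9.

R = 4/9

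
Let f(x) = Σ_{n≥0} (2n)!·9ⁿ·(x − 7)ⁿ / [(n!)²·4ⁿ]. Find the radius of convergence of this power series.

R = 1/9

The ratio of consecutive coefficients is (2n+1)·(2n+2)/(n+1)² · 9/4 → 9.
Hence the series converges for |x − 7| < 1/(9) = 1/9, so the radius of convergence is 1/9.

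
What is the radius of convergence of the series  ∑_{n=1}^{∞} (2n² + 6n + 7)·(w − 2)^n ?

By the ratio test, |a_{n+1}/a_n| = (2(n+1)² + 6(n+1) + 7)/(2n² + 6n + 7) → 1.
So the series converges when |w − 2| < 1 and diverges when |w − 2| > 1; R = 1.

R = 1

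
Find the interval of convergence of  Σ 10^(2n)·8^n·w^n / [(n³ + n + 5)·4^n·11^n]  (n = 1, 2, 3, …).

Apply the ratio test: |a_{n+1}| / |a_n| = [(n³ + n + 5)/((n+1)³ + (n+1) + 5)] · 100·8/(4·11), which tends to 200/11 as n → ∞.
Convergence for |w| · 200/11 < 1, i.e. |w| < 11/200. So R = 11/200.
Endpoint w = 11/200: the series is dominated by a constant times Σ 1/n³, which converges (p = 3 > 1).
Endpoint w = -11/200: the terms are on the order of 1/n³, so the series converges absolutely by comparison with the p-series (p = 3 > 1).

[-11/200, 11/200]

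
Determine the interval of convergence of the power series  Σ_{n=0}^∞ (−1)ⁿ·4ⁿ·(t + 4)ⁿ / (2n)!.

(−∞, ∞)

Ratio test: |a_{n+1}/a_n| = 4 · 1/[(2n+1)·(2n+2)] → 0 as n → ∞.
The limit is 0, so the series converges for all t; R = ∞.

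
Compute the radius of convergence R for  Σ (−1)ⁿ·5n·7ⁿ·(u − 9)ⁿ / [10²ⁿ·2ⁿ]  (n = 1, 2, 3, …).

Apply the ratio test: |a_{n+1}| / |a_n| = [5(n+1)/5n] · 7/(100·2), which tends to 7/200 as n → ∞.
Convergence for |u − 9| · 7/200 < 1, i.e. |u − 9| < 200/7. So R = 200/7.

R = 200/7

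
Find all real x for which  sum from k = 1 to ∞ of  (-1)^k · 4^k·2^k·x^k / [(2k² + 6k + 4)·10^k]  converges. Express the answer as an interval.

Apply the ratio test: |a_{k+1}| / |a_k| = [(2k² + 6k + 4)/(2(k+1)² + 6(k+1) + 4)] · 4·2/10, which tends to 4/5 as k → ∞.
Hence the series converges for |x| < 1/(4/5) = 5/4, so the radius of convergence is 5/4.
At x = 5/4: the series is dominated by a constant times Σ 1/k², which converges (p = 2 > 1).
When x = -5/4, the series is dominated by a constant times Σ 1/k², which converges (p = 2 > 1).

[-5/4, 5/4]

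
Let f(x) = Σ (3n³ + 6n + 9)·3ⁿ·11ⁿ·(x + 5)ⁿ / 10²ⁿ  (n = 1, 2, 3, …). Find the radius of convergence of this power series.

R = 100/33

By the ratio test, |a_{n+1}/a_n| = [(3(n+1)³ + 6(n+1) + 9)/(3n³ + 6n + 9)] · 3·11/100 → 33/100.
The series converges when 33/100 · |x + 5| < 1, giving R = 100/33.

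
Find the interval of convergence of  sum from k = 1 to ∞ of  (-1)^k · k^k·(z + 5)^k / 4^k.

{-5}

Root test: |a_k|^(1/k) = k/4 → ∞.
Since the k-th root of |a_k| is unbounded, the series converges only at z = -5; R = 0.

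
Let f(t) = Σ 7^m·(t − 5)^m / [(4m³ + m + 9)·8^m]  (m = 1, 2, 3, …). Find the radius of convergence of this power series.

R = 8/7

The ratio of consecutive coefficients is [(4m³ + m + 9)/(4(m+1)³ + (m+1) + 9)] · 7/8 → 7/8.
Hence the series converges for |t − 5| < 1/(7/8) = 8/7, so the radius of convergence is 8/7.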